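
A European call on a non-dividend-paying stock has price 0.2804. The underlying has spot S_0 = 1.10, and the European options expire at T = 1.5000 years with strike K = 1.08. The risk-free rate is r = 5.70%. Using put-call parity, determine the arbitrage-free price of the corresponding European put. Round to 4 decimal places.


Answer: Put price = 0.1719

Derivation:
Put-call parity: C - P = S_0 * exp(-qT) - K * exp(-rT).
S_0 * exp(-qT) = 1.1000 * 1.00000000 = 1.10000000
K * exp(-rT) = 1.0800 * 0.91805314 = 0.99149739
P = C - S*exp(-qT) + K*exp(-rT)
P = 0.2804 - 1.10000000 + 0.99149739 = 0.1719


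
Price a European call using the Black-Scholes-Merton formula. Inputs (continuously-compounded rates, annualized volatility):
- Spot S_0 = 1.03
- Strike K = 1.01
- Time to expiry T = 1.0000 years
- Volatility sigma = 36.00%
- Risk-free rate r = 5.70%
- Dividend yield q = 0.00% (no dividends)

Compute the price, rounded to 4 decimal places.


Answer: Price = 0.1828

Derivation:
d1 = (ln(S/K) + (r - q + 0.5*sigma^2) * T) / (sigma * sqrt(T)) = 0.39280131
d2 = d1 - sigma * sqrt(T) = 0.03280131
exp(-rT) = 0.94459407; exp(-qT) = 1.00000000
C = S_0 * exp(-qT) * N(d1) - K * exp(-rT) * N(d2)
N(d1) = 0.65276688; N(d2) = 0.51308348
C = 1.0300 * 1.00000000 * 0.65276688 - 1.0100 * 0.94459407 * 0.51308348 = 0.1828


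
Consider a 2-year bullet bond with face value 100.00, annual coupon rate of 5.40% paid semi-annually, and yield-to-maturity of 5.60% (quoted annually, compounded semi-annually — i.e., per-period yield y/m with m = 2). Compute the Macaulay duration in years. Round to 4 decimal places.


Coupon per period c = face * coupon_rate / m = 2.700000
Periods per year m = 2; per-period yield y/m = 0.028000
Number of cashflows N = 4
Cashflows (t years, CF_t, discount factor 1/(1+y/m)^(m*t), PV):
  t = 0.5000: CF_t = 2.700000, DF = 0.972763, PV = 2.626459
  t = 1.0000: CF_t = 2.700000, DF = 0.946267, PV = 2.554921
  t = 1.5000: CF_t = 2.700000, DF = 0.920493, PV = 2.485332
  t = 2.0000: CF_t = 102.700000, DF = 0.895422, PV = 91.959793
Price P = sum_t PV_t = 99.626506
Macaulay numerator sum_t t * PV_t:
  t * PV_t at t = 0.5000: 1.313230
  t * PV_t at t = 1.0000: 2.554921
  t * PV_t at t = 1.5000: 3.727998
  t * PV_t at t = 2.0000: 183.919586
Macaulay duration D = (sum_t t * PV_t) / P = 191.515735 / 99.626506 = 1.922337

Answer: Macaulay duration = 1.9223 years


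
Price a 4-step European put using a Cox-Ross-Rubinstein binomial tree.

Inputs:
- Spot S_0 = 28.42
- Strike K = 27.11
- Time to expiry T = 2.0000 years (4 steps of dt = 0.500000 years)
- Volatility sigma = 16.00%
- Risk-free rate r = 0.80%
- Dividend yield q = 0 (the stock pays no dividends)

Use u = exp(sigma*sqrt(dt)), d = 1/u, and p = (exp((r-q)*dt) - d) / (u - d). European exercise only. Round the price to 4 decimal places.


dt = T/N = 0.500000
u = exp(sigma*sqrt(dt)) = 1.119785; d = 1/u = 0.893028
p = (exp((r-q)*dt) - d) / (u - d) = 0.489421
Discount per step: exp(-r*dt) = 0.996008
Stock lattice S(k, i) with i counting down-moves:
  k=0: S(0,0) = 28.4200
  k=1: S(1,0) = 31.8243; S(1,1) = 25.3799
  k=2: S(2,0) = 35.6364; S(2,1) = 28.4200; S(2,2) = 22.6649
  k=3: S(3,0) = 39.9051; S(3,1) = 31.8243; S(3,2) = 25.3799; S(3,3) = 20.2404
  k=4: S(4,0) = 44.6852; S(4,1) = 35.6364; S(4,2) = 28.4200; S(4,3) = 22.6649; S(4,4) = 18.0753
Terminal payoffs V(N, i) = max(K - S_T, 0):
  V(4,0) = 0.000000; V(4,1) = 0.000000; V(4,2) = 0.000000; V(4,3) = 4.445066; V(4,4) = 9.034729
Backward induction: V(k, i) = exp(-r*dt) * [p * V(k+1, i) + (1-p) * V(k+1, i+1)].
  V(3,0) = exp(-r*dt) * [p*0.000000 + (1-p)*0.000000] = 0.000000
  V(3,1) = exp(-r*dt) * [p*0.000000 + (1-p)*0.000000] = 0.000000
  V(3,2) = exp(-r*dt) * [p*0.000000 + (1-p)*4.445066] = 2.260497
  V(3,3) = exp(-r*dt) * [p*4.445066 + (1-p)*9.034729] = 6.761351
  V(2,0) = exp(-r*dt) * [p*0.000000 + (1-p)*0.000000] = 0.000000
  V(2,1) = exp(-r*dt) * [p*0.000000 + (1-p)*2.260497] = 1.149554
  V(2,2) = exp(-r*dt) * [p*2.260497 + (1-p)*6.761351] = 4.540340
  V(1,0) = exp(-r*dt) * [p*0.000000 + (1-p)*1.149554] = 0.584595
  V(1,1) = exp(-r*dt) * [p*1.149554 + (1-p)*4.540340] = 2.869317
  V(0,0) = exp(-r*dt) * [p*0.584595 + (1-p)*2.869317] = 1.744135

Answer: Price = V(0,0) = 1.7441


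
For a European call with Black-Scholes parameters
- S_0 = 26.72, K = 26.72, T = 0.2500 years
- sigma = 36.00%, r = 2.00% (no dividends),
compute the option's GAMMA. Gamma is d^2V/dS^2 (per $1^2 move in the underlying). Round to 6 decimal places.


Answer: Gamma = 0.082374

Derivation:
d1 = 0.1177777778; d2 = -0.0622222222
phi(d1) = 0.3961848690; exp(-qT) = 1.0000000000; exp(-rT) = 0.9950124792
Gamma = exp(-qT) * phi(d1) / (S * sigma * sqrt(T)) = 1.0000000000 * 0.3961848690 / (26.7200 * 0.3600 * 0.5000000000) = 0.082374


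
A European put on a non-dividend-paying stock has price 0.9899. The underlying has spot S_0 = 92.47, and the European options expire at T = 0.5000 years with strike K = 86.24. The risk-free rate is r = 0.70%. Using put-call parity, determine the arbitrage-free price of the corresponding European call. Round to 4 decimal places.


Put-call parity: C - P = S_0 * exp(-qT) - K * exp(-rT).
S_0 * exp(-qT) = 92.4700 * 1.00000000 = 92.47000000
K * exp(-rT) = 86.2400 * 0.99650612 = 85.93868760
C = P + S*exp(-qT) - K*exp(-rT)
C = 0.9899 + 92.47000000 - 85.93868760 = 7.5212

Answer: Call price = 7.5212


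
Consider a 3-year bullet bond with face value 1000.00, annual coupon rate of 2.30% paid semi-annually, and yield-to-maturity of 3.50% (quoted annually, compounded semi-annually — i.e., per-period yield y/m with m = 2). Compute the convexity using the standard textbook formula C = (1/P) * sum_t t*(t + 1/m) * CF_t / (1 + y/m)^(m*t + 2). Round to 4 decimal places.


Coupon per period c = face * coupon_rate / m = 11.500000
Periods per year m = 2; per-period yield y/m = 0.017500
Number of cashflows N = 6
Cashflows (t years, CF_t, discount factor 1/(1+y/m)^(m*t), PV):
  t = 0.5000: CF_t = 11.500000, DF = 0.982801, PV = 11.302211
  t = 1.0000: CF_t = 11.500000, DF = 0.965898, PV = 11.107824
  t = 1.5000: CF_t = 11.500000, DF = 0.949285, PV = 10.916781
  t = 2.0000: CF_t = 11.500000, DF = 0.932959, PV = 10.729023
  t = 2.5000: CF_t = 11.500000, DF = 0.916913, PV = 10.544494
  t = 3.0000: CF_t = 1011.500000, DF = 0.901143, PV = 911.505681
Price P = sum_t PV_t = 966.106014
Convexity numerator sum_t t*(t + 1/m) * CF_t / (1+y/m)^(m*t + 2):
  t = 0.5000: term = 5.458390
  t = 1.0000: term = 16.093534
  t = 1.5000: term = 31.633482
  t = 2.0000: term = 51.815696
  t = 2.5000: term = 76.386776
  t = 3.0000: term = 9244.423715
Convexity = (1/P) * sum = 9425.811594 / 966.106014 = 9.756498

Answer: Convexity = 9.7565


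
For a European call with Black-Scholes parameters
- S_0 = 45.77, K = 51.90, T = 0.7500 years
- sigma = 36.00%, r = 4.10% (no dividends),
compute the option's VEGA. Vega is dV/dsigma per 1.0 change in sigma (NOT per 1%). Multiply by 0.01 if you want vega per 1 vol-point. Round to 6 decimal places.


Answer: Vega = 15.639551

Derivation:
d1 = -0.1486354124; d2 = -0.4604045578
phi(d1) = 0.3945597171; exp(-qT) = 1.0000000000; exp(-rT) = 0.9697179723
Vega = S * exp(-qT) * phi(d1) * sqrt(T) = 45.7700 * 1.0000000000 * 0.3945597171 * 0.8660254038 = 15.639551


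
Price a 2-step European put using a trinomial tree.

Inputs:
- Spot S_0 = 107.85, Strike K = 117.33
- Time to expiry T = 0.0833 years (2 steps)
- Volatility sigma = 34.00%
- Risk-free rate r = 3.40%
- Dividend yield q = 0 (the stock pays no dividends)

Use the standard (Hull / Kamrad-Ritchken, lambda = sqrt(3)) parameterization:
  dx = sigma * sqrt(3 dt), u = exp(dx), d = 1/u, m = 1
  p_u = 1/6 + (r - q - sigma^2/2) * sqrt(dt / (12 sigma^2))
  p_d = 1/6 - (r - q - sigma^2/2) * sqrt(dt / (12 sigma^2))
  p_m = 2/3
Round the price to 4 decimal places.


Answer: Price = V(0,0) = 10.5983

Derivation:
dt = T/N = 0.041650; dx = sigma*sqrt(3*dt) = 0.120184
u = exp(dx) = 1.127704; d = 1/u = 0.886757
p_u = 0.162543, p_m = 0.666667, p_d = 0.170791
Discount per step: exp(-r*dt) = 0.998585
Stock lattice S(k, j) with j the centered position index:
  k=0: S(0,+0) = 107.8500
  k=1: S(1,-1) = 95.6368; S(1,+0) = 107.8500; S(1,+1) = 121.6229
  k=2: S(2,-2) = 84.8066; S(2,-1) = 95.6368; S(2,+0) = 107.8500; S(2,+1) = 121.6229; S(2,+2) = 137.1547
Terminal payoffs V(N, j) = max(K - S_T, 0):
  V(2,-2) = 32.523418; V(2,-1) = 21.693240; V(2,+0) = 9.480000; V(2,+1) = 0.000000; V(2,+2) = 0.000000
Backward induction: V(k, j) = exp(-r*dt) * [p_u * V(k+1, j+1) + p_m * V(k+1, j) + p_d * V(k+1, j-1)]
  V(1,-1) = exp(-r*dt) * [p_u*9.480000 + p_m*21.693240 + p_d*32.523418] = 21.527254
  V(1,+0) = exp(-r*dt) * [p_u*0.000000 + p_m*9.480000 + p_d*21.693240] = 10.010816
  V(1,+1) = exp(-r*dt) * [p_u*0.000000 + p_m*0.000000 + p_d*9.480000] = 1.616804
  V(0,+0) = exp(-r*dt) * [p_u*1.616804 + p_m*10.010816 + p_d*21.527254] = 10.598311


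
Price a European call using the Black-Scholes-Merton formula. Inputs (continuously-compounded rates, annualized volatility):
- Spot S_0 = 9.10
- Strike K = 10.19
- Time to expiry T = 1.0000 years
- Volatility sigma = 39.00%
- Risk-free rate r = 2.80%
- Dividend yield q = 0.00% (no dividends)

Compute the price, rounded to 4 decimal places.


d1 = (ln(S/K) + (r - q + 0.5*sigma^2) * T) / (sigma * sqrt(T)) = -0.02328829
d2 = d1 - sigma * sqrt(T) = -0.41328829
exp(-rT) = 0.97238837; exp(-qT) = 1.00000000
C = S_0 * exp(-qT) * N(d1) - K * exp(-rT) * N(d2)
N(d1) = 0.49071016; N(d2) = 0.33969770
C = 9.1000 * 1.00000000 * 0.49071016 - 10.1900 * 0.97238837 * 0.33969770 = 1.0995

Answer: Price = 1.0995


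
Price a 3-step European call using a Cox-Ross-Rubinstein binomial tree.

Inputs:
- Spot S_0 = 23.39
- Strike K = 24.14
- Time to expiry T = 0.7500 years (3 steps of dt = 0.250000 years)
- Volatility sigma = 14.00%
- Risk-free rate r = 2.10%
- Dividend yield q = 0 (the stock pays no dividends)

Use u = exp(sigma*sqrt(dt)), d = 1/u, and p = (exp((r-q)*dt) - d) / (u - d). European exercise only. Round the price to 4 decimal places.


dt = T/N = 0.250000
u = exp(sigma*sqrt(dt)) = 1.072508; d = 1/u = 0.932394
p = (exp((r-q)*dt) - d) / (u - d) = 0.520075
Discount per step: exp(-r*dt) = 0.994764
Stock lattice S(k, i) with i counting down-moves:
  k=0: S(0,0) = 23.3900
  k=1: S(1,0) = 25.0860; S(1,1) = 21.8087
  k=2: S(2,0) = 26.9049; S(2,1) = 23.3900; S(2,2) = 20.3343
  k=3: S(3,0) = 28.8557; S(3,1) = 25.0860; S(3,2) = 21.8087; S(3,3) = 18.9596
Terminal payoffs V(N, i) = max(S_T - K, 0):
  V(3,0) = 4.715730; V(3,1) = 0.945966; V(3,2) = 0.000000; V(3,3) = 0.000000
Backward induction: V(k, i) = exp(-r*dt) * [p * V(k+1, i) + (1-p) * V(k+1, i+1)].
  V(2,0) = exp(-r*dt) * [p*4.715730 + (1-p)*0.945966] = 2.891307
  V(2,1) = exp(-r*dt) * [p*0.945966 + (1-p)*0.000000] = 0.489397
  V(2,2) = exp(-r*dt) * [p*0.000000 + (1-p)*0.000000] = 0.000000
  V(1,0) = exp(-r*dt) * [p*2.891307 + (1-p)*0.489397] = 1.729467
  V(1,1) = exp(-r*dt) * [p*0.489397 + (1-p)*0.000000] = 0.253191
  V(0,0) = exp(-r*dt) * [p*1.729467 + (1-p)*0.253191] = 1.015619

Answer: Price = V(0,0) = 1.0156


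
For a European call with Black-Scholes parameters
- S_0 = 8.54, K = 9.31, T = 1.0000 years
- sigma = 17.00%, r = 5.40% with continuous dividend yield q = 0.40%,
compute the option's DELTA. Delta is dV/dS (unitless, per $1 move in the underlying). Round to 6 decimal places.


Answer: Delta = 0.447008

Derivation:
d1 = -0.1286946088; d2 = -0.2986946088
phi(d1) = 0.3956522206; exp(-qT) = 0.9960079893; exp(-rT) = 0.9474321065
N(d1) = 0.4487996508
Delta = exp(-qT) * N(d1) = 0.9960079893 * 0.4487996508 = 0.447008


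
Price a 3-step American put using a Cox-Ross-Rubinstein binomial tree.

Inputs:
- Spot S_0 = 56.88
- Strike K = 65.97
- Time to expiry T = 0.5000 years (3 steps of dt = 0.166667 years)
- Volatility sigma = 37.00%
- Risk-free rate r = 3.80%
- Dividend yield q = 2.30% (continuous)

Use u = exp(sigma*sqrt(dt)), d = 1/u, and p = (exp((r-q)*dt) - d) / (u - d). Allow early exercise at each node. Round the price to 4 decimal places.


dt = T/N = 0.166667
u = exp(sigma*sqrt(dt)) = 1.163057; d = 1/u = 0.859803
p = (exp((r-q)*dt) - d) / (u - d) = 0.470563
Discount per step: exp(-r*dt) = 0.993687
Stock lattice S(k, i) with i counting down-moves:
  k=0: S(0,0) = 56.8800
  k=1: S(1,0) = 66.1547; S(1,1) = 48.9056
  k=2: S(2,0) = 76.9417; S(2,1) = 56.8800; S(2,2) = 42.0492
  k=3: S(3,0) = 89.4875; S(3,1) = 66.1547; S(3,2) = 48.9056; S(3,3) = 36.1540
Terminal payoffs V(N, i) = max(K - S_T, 0):
  V(3,0) = 0.000000; V(3,1) = 0.000000; V(3,2) = 17.064400; V(3,3) = 29.815979
Backward induction: V(k, i) = exp(-r*dt) * [p * V(k+1, i) + (1-p) * V(k+1, i+1)]; then take max(V_cont, immediate exercise) for American.
  V(2,0) = exp(-r*dt) * [p*0.000000 + (1-p)*0.000000] = 0.000000; exercise = 0.000000; V(2,0) = max -> 0.000000
  V(2,1) = exp(-r*dt) * [p*0.000000 + (1-p)*17.064400] = 8.977488; exercise = 9.090000; V(2,1) = max -> 9.090000
  V(2,2) = exp(-r*dt) * [p*17.064400 + (1-p)*29.815979] = 23.665203; exercise = 23.920813; V(2,2) = max -> 23.920813
  V(1,0) = exp(-r*dt) * [p*0.000000 + (1-p)*9.090000] = 4.782200; exercise = 0.000000; V(1,0) = max -> 4.782200
  V(1,1) = exp(-r*dt) * [p*9.090000 + (1-p)*23.920813] = 16.835022; exercise = 17.064400; V(1,1) = max -> 17.064400
  V(0,0) = exp(-r*dt) * [p*4.782200 + (1-p)*17.064400] = 11.213607; exercise = 9.090000; V(0,0) = max -> 11.213607

Answer: Price = V(0,0) = 11.2136


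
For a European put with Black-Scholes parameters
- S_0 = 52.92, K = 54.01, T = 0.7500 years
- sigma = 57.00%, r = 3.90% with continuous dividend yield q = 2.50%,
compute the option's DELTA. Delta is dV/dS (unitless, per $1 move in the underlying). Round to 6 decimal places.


d1 = 0.2267864769; d2 = -0.2668480032
phi(d1) = 0.3888138494; exp(-qT) = 0.9814246877; exp(-rT) = 0.9711736407
N(-d1) = 0.4102948898
Delta = -exp(-qT) * N(-d1) = -0.9814246877 * 0.4102948898 = -0.402674

Answer: Delta = -0.402674


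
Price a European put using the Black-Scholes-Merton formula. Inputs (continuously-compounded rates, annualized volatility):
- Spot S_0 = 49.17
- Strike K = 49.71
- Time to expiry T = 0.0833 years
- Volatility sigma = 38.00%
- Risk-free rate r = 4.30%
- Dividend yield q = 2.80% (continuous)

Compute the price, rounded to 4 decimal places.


d1 = (ln(S/K) + (r - q + 0.5*sigma^2) * T) / (sigma * sqrt(T)) = -0.03335940
d2 = d1 - sigma * sqrt(T) = -0.14303401
exp(-rT) = 0.99642451; exp(-qT) = 0.99767032
P = K * exp(-rT) * N(-d2) - S_0 * exp(-qT) * N(-d1)
N(-d1) = 0.51330601; N(-d2) = 0.55686834
P = 49.7100 * 0.99642451 * 0.55686834 - 49.1700 * 0.99767032 * 0.51330601 = 2.4025

Answer: Price = 2.4025


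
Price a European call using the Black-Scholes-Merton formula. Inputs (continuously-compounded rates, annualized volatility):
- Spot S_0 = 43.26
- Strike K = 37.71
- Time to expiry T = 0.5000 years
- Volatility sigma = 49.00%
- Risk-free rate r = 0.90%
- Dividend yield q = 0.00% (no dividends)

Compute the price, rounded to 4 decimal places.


Answer: Price = 8.8697

Derivation:
d1 = (ln(S/K) + (r - q + 0.5*sigma^2) * T) / (sigma * sqrt(T)) = 0.58250622
d2 = d1 - sigma * sqrt(T) = 0.23602390
exp(-rT) = 0.99551011; exp(-qT) = 1.00000000
C = S_0 * exp(-qT) * N(d1) - K * exp(-rT) * N(d2)
N(d1) = 0.71988712; N(d2) = 0.59329294
C = 43.2600 * 1.00000000 * 0.71988712 - 37.7100 * 0.99551011 * 0.59329294 = 8.8697


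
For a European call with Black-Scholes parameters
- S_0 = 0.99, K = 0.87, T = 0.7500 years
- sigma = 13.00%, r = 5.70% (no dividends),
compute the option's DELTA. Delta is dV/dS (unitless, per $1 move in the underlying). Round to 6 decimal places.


Answer: Delta = 0.943370

Derivation:
d1 = 1.5837093737; d2 = 1.4711260712
phi(d1) = 0.1138348889; exp(-qT) = 1.0000000000; exp(-rT) = 0.9581508979
N(d1) = 0.9433700647
Delta = exp(-qT) * N(d1) = 1.0000000000 * 0.9433700647 = 0.943370


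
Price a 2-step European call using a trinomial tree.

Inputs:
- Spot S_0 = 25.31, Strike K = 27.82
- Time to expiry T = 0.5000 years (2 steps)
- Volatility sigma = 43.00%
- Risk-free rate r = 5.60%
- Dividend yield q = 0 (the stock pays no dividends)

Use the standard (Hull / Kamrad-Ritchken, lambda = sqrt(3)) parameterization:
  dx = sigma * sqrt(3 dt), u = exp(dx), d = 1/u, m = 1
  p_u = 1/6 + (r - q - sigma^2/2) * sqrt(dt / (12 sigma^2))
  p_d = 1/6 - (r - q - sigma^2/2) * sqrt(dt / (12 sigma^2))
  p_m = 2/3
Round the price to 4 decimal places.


dt = T/N = 0.250000; dx = sigma*sqrt(3*dt) = 0.372391
u = exp(dx) = 1.451200; d = 1/u = 0.689085
p_u = 0.154432, p_m = 0.666667, p_d = 0.178902
Discount per step: exp(-r*dt) = 0.986098
Stock lattice S(k, j) with j the centered position index:
  k=0: S(0,+0) = 25.3100
  k=1: S(1,-1) = 17.4407; S(1,+0) = 25.3100; S(1,+1) = 36.7299
  k=2: S(2,-2) = 12.0181; S(2,-1) = 17.4407; S(2,+0) = 25.3100; S(2,+1) = 36.7299; S(2,+2) = 53.3024
Terminal payoffs V(N, j) = max(S_T - K, 0):
  V(2,-2) = 0.000000; V(2,-1) = 0.000000; V(2,+0) = 0.000000; V(2,+1) = 8.909877; V(2,+2) = 25.482403
Backward induction: V(k, j) = exp(-r*dt) * [p_u * V(k+1, j+1) + p_m * V(k+1, j) + p_d * V(k+1, j-1)]
  V(1,-1) = exp(-r*dt) * [p_u*0.000000 + p_m*0.000000 + p_d*0.000000] = 0.000000
  V(1,+0) = exp(-r*dt) * [p_u*8.909877 + p_m*0.000000 + p_d*0.000000] = 1.356837
  V(1,+1) = exp(-r*dt) * [p_u*25.482403 + p_m*8.909877 + p_d*0.000000] = 9.737915
  V(0,+0) = exp(-r*dt) * [p_u*9.737915 + p_m*1.356837 + p_d*0.000000] = 2.374916

Answer: Price = V(0,0) = 2.3749


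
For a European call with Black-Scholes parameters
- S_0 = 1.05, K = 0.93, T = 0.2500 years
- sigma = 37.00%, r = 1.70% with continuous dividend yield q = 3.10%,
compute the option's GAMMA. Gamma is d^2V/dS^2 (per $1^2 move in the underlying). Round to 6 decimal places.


d1 = 0.7295857135; d2 = 0.5445857135
phi(d1) = 0.3057198284; exp(-qT) = 0.9922799538; exp(-rT) = 0.9957590185
Gamma = exp(-qT) * phi(d1) / (S * sigma * sqrt(T)) = 0.9922799538 * 0.3057198284 / (1.0500 * 0.3700 * 0.5000000000) = 1.561697

Answer: Gamma = 1.561697


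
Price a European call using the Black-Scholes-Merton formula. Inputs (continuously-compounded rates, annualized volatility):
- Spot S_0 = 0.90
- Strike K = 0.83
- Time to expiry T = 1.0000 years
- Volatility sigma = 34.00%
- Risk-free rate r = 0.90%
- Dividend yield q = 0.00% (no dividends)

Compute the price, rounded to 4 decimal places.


d1 = (ln(S/K) + (r - q + 0.5*sigma^2) * T) / (sigma * sqrt(T)) = 0.43461489
d2 = d1 - sigma * sqrt(T) = 0.09461489
exp(-rT) = 0.99104038; exp(-qT) = 1.00000000
C = S_0 * exp(-qT) * N(d1) - K * exp(-rT) * N(d2)
N(d1) = 0.66807901; N(d2) = 0.53768964
C = 0.9000 * 1.00000000 * 0.66807901 - 0.8300 * 0.99104038 * 0.53768964 = 0.1590

Answer: Price = 0.1590


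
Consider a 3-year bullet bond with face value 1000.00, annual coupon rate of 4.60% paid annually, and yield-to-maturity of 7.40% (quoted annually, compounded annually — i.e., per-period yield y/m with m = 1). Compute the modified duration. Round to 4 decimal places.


Coupon per period c = face * coupon_rate / m = 46.000000
Periods per year m = 1; per-period yield y/m = 0.074000
Number of cashflows N = 3
Cashflows (t years, CF_t, discount factor 1/(1+y/m)^(m*t), PV):
  t = 1.0000: CF_t = 46.000000, DF = 0.931099, PV = 42.830540
  t = 2.0000: CF_t = 46.000000, DF = 0.866945, PV = 39.879460
  t = 3.0000: CF_t = 1046.000000, DF = 0.807211, PV = 844.342870
Price P = sum_t PV_t = 927.052870
First compute Macaulay numerator sum_t t * PV_t:
  t * PV_t at t = 1.0000: 42.830540
  t * PV_t at t = 2.0000: 79.758920
  t * PV_t at t = 3.0000: 2533.028610
Macaulay duration D = 2655.618071 / 927.052870 = 2.864581
Modified duration = D / (1 + y/m) = 2.864581 / (1 + 0.074000) = 2.667208

Answer: Modified duration = 2.6672


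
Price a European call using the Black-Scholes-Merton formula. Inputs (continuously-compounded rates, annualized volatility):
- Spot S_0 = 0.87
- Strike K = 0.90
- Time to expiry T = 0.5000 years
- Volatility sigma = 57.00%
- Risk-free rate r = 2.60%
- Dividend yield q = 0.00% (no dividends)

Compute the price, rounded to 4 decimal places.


d1 = (ln(S/K) + (r - q + 0.5*sigma^2) * T) / (sigma * sqrt(T)) = 0.14966709
d2 = d1 - sigma * sqrt(T) = -0.25338378
exp(-rT) = 0.98708414; exp(-qT) = 1.00000000
C = S_0 * exp(-qT) * N(d1) - K * exp(-rT) * N(d2)
N(d1) = 0.55948636; N(d2) = 0.39998583
C = 0.8700 * 1.00000000 * 0.55948636 - 0.9000 * 0.98708414 * 0.39998583 = 0.1314

Answer: Price = 0.1314


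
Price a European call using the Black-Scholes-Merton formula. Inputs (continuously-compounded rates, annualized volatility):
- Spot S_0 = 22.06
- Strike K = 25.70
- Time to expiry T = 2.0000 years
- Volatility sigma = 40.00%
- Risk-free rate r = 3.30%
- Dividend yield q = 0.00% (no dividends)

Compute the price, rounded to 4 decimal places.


Answer: Price = 4.1947

Derivation:
d1 = (ln(S/K) + (r - q + 0.5*sigma^2) * T) / (sigma * sqrt(T)) = 0.12953316
d2 = d1 - sigma * sqrt(T) = -0.43615226
exp(-rT) = 0.93613086; exp(-qT) = 1.00000000
C = S_0 * exp(-qT) * N(d1) - K * exp(-rT) * N(d2)
N(d1) = 0.55153211; N(d2) = 0.33136313
C = 22.0600 * 1.00000000 * 0.55153211 - 25.7000 * 0.93613086 * 0.33136313 = 4.1947


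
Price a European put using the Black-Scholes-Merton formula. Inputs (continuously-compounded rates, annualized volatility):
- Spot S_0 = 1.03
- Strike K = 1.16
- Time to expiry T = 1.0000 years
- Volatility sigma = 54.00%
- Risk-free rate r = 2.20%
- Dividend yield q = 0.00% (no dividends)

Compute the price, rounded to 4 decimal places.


d1 = (ln(S/K) + (r - q + 0.5*sigma^2) * T) / (sigma * sqrt(T)) = 0.09062740
d2 = d1 - sigma * sqrt(T) = -0.44937260
exp(-rT) = 0.97824024; exp(-qT) = 1.00000000
P = K * exp(-rT) * N(-d2) - S_0 * exp(-qT) * N(-d1)
N(-d1) = 0.46389433; N(-d2) = 0.67341855
P = 1.1600 * 0.97824024 * 0.67341855 - 1.0300 * 1.00000000 * 0.46389433 = 0.2864

Answer: Price = 0.2864


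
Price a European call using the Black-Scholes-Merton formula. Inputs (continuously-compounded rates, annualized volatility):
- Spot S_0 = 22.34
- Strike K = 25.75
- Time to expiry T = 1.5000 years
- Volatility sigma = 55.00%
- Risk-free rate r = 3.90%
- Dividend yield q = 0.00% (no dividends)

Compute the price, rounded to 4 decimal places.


d1 = (ln(S/K) + (r - q + 0.5*sigma^2) * T) / (sigma * sqrt(T)) = 0.21276293
d2 = d1 - sigma * sqrt(T) = -0.46084675
exp(-rT) = 0.94317824; exp(-qT) = 1.00000000
C = S_0 * exp(-qT) * N(d1) - K * exp(-rT) * N(d2)
N(d1) = 0.58424406; N(d2) = 0.32245428
C = 22.3400 * 1.00000000 * 0.58424406 - 25.7500 * 0.94317824 * 0.32245428 = 5.2206

Answer: Price = 5.2206


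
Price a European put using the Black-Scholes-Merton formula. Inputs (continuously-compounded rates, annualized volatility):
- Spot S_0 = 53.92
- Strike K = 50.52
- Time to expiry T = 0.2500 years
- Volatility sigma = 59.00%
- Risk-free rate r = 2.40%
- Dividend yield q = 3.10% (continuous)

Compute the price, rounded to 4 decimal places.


Answer: Price = 4.5771

Derivation:
d1 = (ln(S/K) + (r - q + 0.5*sigma^2) * T) / (sigma * sqrt(T)) = 0.36235481
d2 = d1 - sigma * sqrt(T) = 0.06735481
exp(-rT) = 0.99401796; exp(-qT) = 0.99227995
P = K * exp(-rT) * N(-d2) - S_0 * exp(-qT) * N(-d1)
N(-d1) = 0.35854345; N(-d2) = 0.47314962
P = 50.5200 * 0.99401796 * 0.47314962 - 53.9200 * 0.99227995 * 0.35854345 = 4.5771


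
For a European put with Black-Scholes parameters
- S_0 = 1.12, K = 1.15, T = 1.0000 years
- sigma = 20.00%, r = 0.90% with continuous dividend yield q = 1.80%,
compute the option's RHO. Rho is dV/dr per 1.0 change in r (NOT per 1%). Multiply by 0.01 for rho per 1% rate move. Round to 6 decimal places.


d1 = -0.0771662853; d2 = -0.2771662853
phi(d1) = 0.3977562689; exp(-qT) = 0.9821610324; exp(-rT) = 0.9910403788
N(-d2) = 0.6091737869
Rho = -K*T*exp(-rT)*N(-d2) = -1.1500 * 1.0000 * 0.9910403788 * 0.6091737869 = -0.694273

Answer: Rho = -0.694273


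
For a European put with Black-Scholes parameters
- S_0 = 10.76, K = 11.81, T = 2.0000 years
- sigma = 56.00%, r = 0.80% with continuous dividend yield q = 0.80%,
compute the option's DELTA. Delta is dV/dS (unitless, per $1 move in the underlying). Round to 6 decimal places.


Answer: Delta = -0.384153

Derivation:
d1 = 0.2784093102; d2 = -0.5135502847
phi(d1) = 0.3837767003; exp(-qT) = 0.9841273201; exp(-rT) = 0.9841273201
N(-d1) = 0.3903490867
Delta = -exp(-qT) * N(-d1) = -0.9841273201 * 0.3903490867 = -0.384153


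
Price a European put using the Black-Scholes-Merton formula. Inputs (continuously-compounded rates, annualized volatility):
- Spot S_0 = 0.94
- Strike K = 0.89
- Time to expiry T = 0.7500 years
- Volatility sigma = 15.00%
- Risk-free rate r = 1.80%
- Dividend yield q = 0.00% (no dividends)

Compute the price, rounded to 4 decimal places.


d1 = (ln(S/K) + (r - q + 0.5*sigma^2) * T) / (sigma * sqrt(T)) = 0.58963561
d2 = d1 - sigma * sqrt(T) = 0.45973180
exp(-rT) = 0.98659072; exp(-qT) = 1.00000000
P = K * exp(-rT) * N(-d2) - S_0 * exp(-qT) * N(-d1)
N(-d1) = 0.27771749; N(-d2) = 0.32285437
P = 0.8900 * 0.98659072 * 0.32285437 - 0.9400 * 1.00000000 * 0.27771749 = 0.0224

Answer: Price = 0.0224


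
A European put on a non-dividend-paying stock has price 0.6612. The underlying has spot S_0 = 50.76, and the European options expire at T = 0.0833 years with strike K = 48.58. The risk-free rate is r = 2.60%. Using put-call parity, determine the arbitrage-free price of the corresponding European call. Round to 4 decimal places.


Answer: Call price = 2.9463

Derivation:
Put-call parity: C - P = S_0 * exp(-qT) - K * exp(-rT).
S_0 * exp(-qT) = 50.7600 * 1.00000000 = 50.76000000
K * exp(-rT) = 48.5800 * 0.99783654 = 48.47489929
C = P + S*exp(-qT) - K*exp(-rT)
C = 0.6612 + 50.76000000 - 48.47489929 = 2.9463


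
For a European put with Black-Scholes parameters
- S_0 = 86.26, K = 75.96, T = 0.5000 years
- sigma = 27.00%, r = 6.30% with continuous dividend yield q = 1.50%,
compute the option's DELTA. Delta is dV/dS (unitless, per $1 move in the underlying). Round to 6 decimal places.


Answer: Delta = -0.186083

Derivation:
d1 = 0.8872048109; d2 = 0.6962859799
phi(d1) = 0.2691450780; exp(-qT) = 0.9925280548; exp(-rT) = 0.9689909565
N(-d1) = 0.1874843214
Delta = -exp(-qT) * N(-d1) = -0.9925280548 * 0.1874843214 = -0.186083


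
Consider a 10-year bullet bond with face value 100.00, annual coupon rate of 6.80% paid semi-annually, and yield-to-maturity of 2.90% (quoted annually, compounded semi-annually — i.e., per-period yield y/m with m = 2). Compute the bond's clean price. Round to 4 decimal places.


Answer: Price = 133.6444

Derivation:
Coupon per period c = face * coupon_rate / m = 3.400000
Periods per year m = 2; per-period yield y/m = 0.014500
Number of cashflows N = 20
Cashflows (t years, CF_t, discount factor 1/(1+y/m)^(m*t), PV):
  t = 0.5000: CF_t = 3.400000, DF = 0.985707, PV = 3.351405
  t = 1.0000: CF_t = 3.400000, DF = 0.971619, PV = 3.303504
  t = 1.5000: CF_t = 3.400000, DF = 0.957732, PV = 3.256288
  t = 2.0000: CF_t = 3.400000, DF = 0.944043, PV = 3.209746
  t = 2.5000: CF_t = 3.400000, DF = 0.930550, PV = 3.163870
  t = 3.0000: CF_t = 3.400000, DF = 0.917250, PV = 3.118650
  t = 3.5000: CF_t = 3.400000, DF = 0.904140, PV = 3.074076
  t = 4.0000: CF_t = 3.400000, DF = 0.891217, PV = 3.030139
  t = 4.5000: CF_t = 3.400000, DF = 0.878479, PV = 2.986830
  t = 5.0000: CF_t = 3.400000, DF = 0.865923, PV = 2.944140
  t = 5.5000: CF_t = 3.400000, DF = 0.853547, PV = 2.902060
  t = 6.0000: CF_t = 3.400000, DF = 0.841347, PV = 2.860581
  t = 6.5000: CF_t = 3.400000, DF = 0.829322, PV = 2.819696
  t = 7.0000: CF_t = 3.400000, DF = 0.817469, PV = 2.779395
  t = 7.5000: CF_t = 3.400000, DF = 0.805785, PV = 2.739669
  t = 8.0000: CF_t = 3.400000, DF = 0.794268, PV = 2.700512
  t = 8.5000: CF_t = 3.400000, DF = 0.782916, PV = 2.661914
  t = 9.0000: CF_t = 3.400000, DF = 0.771726, PV = 2.623868
  t = 9.5000: CF_t = 3.400000, DF = 0.760696, PV = 2.586366
  t = 10.0000: CF_t = 103.400000, DF = 0.749823, PV = 77.531737
Price P = sum_t PV_t = 133.644443


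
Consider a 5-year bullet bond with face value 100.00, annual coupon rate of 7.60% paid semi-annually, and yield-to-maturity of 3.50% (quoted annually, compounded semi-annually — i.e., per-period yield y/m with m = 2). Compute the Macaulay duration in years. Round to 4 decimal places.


Answer: Macaulay duration = 4.3234 years

Derivation:
Coupon per period c = face * coupon_rate / m = 3.800000
Periods per year m = 2; per-period yield y/m = 0.017500
Number of cashflows N = 10
Cashflows (t years, CF_t, discount factor 1/(1+y/m)^(m*t), PV):
  t = 0.5000: CF_t = 3.800000, DF = 0.982801, PV = 3.734644
  t = 1.0000: CF_t = 3.800000, DF = 0.965898, PV = 3.670412
  t = 1.5000: CF_t = 3.800000, DF = 0.949285, PV = 3.607284
  t = 2.0000: CF_t = 3.800000, DF = 0.932959, PV = 3.545242
  t = 2.5000: CF_t = 3.800000, DF = 0.916913, PV = 3.484268
  t = 3.0000: CF_t = 3.800000, DF = 0.901143, PV = 3.424342
  t = 3.5000: CF_t = 3.800000, DF = 0.885644, PV = 3.365446
  t = 4.0000: CF_t = 3.800000, DF = 0.870412, PV = 3.307564
  t = 4.5000: CF_t = 3.800000, DF = 0.855441, PV = 3.250677
  t = 5.0000: CF_t = 103.800000, DF = 0.840729, PV = 87.267629
Price P = sum_t PV_t = 118.657507
Macaulay numerator sum_t t * PV_t:
  t * PV_t at t = 0.5000: 1.867322
  t * PV_t at t = 1.0000: 3.670412
  t * PV_t at t = 1.5000: 5.410926
  t * PV_t at t = 2.0000: 7.090485
  t * PV_t at t = 2.5000: 8.710669
  t * PV_t at t = 3.0000: 10.273025
  t * PV_t at t = 3.5000: 11.779062
  t * PV_t at t = 4.0000: 13.230256
  t * PV_t at t = 4.5000: 14.628047
  t * PV_t at t = 5.0000: 436.338143
Macaulay duration D = (sum_t t * PV_t) / P = 512.998346 / 118.657507 = 4.323353


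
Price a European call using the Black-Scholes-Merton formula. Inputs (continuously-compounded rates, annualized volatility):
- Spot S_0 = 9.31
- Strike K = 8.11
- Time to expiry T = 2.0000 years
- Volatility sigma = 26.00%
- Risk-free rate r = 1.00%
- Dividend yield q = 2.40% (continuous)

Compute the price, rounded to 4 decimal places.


Answer: Price = 1.7429

Derivation:
d1 = (ln(S/K) + (r - q + 0.5*sigma^2) * T) / (sigma * sqrt(T)) = 0.48298445
d2 = d1 - sigma * sqrt(T) = 0.11528893
exp(-rT) = 0.98019867; exp(-qT) = 0.95313379
C = S_0 * exp(-qT) * N(d1) - K * exp(-rT) * N(d2)
N(d1) = 0.68544661; N(d2) = 0.54589194
C = 9.3100 * 0.95313379 * 0.68544661 - 8.1100 * 0.98019867 * 0.54589194 = 1.7429


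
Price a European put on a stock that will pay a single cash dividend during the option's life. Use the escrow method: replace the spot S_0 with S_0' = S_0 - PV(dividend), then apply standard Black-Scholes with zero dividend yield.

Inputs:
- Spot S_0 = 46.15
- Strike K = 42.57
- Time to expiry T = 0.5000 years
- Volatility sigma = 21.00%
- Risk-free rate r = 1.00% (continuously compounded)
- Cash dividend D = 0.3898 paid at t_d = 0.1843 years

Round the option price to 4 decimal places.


PV(D) = D * exp(-r * t_d) = 0.3898 * 0.99815870 = 0.38908226
S_0' = S_0 - PV(D) = 46.1500 - 0.38908226 = 45.76091774
d1 = (ln(S_0'/K) + (r + sigma^2/2)*T) / (sigma*sqrt(T)) = 0.59468100
d2 = d1 - sigma*sqrt(T) = 0.44618857
exp(-rT) = 0.99501248
N(-d1) = 0.27602836; N(-d2) = 0.32773052
P = K * exp(-rT) * N(-d2) - S_0' * N(-d1) = 42.5700 * 0.99501248 * 0.32773052 - 45.76091774 * 0.27602836 = 1.2506

Answer: Price = 1.2506


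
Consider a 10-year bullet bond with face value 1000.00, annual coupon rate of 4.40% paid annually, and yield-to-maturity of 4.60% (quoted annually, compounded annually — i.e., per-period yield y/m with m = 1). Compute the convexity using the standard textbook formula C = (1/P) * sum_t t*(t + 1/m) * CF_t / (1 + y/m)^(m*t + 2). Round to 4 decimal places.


Answer: Convexity = 77.8939

Derivation:
Coupon per period c = face * coupon_rate / m = 44.000000
Periods per year m = 1; per-period yield y/m = 0.046000
Number of cashflows N = 10
Cashflows (t years, CF_t, discount factor 1/(1+y/m)^(m*t), PV):
  t = 1.0000: CF_t = 44.000000, DF = 0.956023, PV = 42.065010
  t = 2.0000: CF_t = 44.000000, DF = 0.913980, PV = 40.215114
  t = 3.0000: CF_t = 44.000000, DF = 0.873786, PV = 38.446572
  t = 4.0000: CF_t = 44.000000, DF = 0.835359, PV = 36.755805
  t = 5.0000: CF_t = 44.000000, DF = 0.798623, PV = 35.139393
  t = 6.0000: CF_t = 44.000000, DF = 0.763501, PV = 33.594066
  t = 7.0000: CF_t = 44.000000, DF = 0.729925, PV = 32.116698
  t = 8.0000: CF_t = 44.000000, DF = 0.697825, PV = 30.704300
  t = 9.0000: CF_t = 44.000000, DF = 0.667137, PV = 29.354015
  t = 10.0000: CF_t = 1044.000000, DF = 0.637798, PV = 665.861115
Price P = sum_t PV_t = 984.252087
Convexity numerator sum_t t*(t + 1/m) * CF_t / (1+y/m)^(m*t + 2):
  t = 1.0000: term = 76.893144
  t = 2.0000: term = 220.534830
  t = 3.0000: term = 421.672715
  t = 4.0000: term = 671.881317
  t = 5.0000: term = 963.500933
  t = 6.0000: term = 1289.580599
  t = 7.0000: term = 1643.824855
  t = 8.0000: term = 2020.544072
  t = 9.0000: term = 2414.608116
  t = 10.0000: term = 66944.202073
Convexity = (1/P) * sum = 76667.242653 / 984.252087 = 77.893909


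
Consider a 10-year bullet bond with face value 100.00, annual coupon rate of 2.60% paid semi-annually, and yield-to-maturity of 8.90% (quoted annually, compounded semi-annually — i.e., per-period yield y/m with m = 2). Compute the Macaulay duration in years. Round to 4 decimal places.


Coupon per period c = face * coupon_rate / m = 1.300000
Periods per year m = 2; per-period yield y/m = 0.044500
Number of cashflows N = 20
Cashflows (t years, CF_t, discount factor 1/(1+y/m)^(m*t), PV):
  t = 0.5000: CF_t = 1.300000, DF = 0.957396, PV = 1.244615
  t = 1.0000: CF_t = 1.300000, DF = 0.916607, PV = 1.191589
  t = 1.5000: CF_t = 1.300000, DF = 0.877556, PV = 1.140822
  t = 2.0000: CF_t = 1.300000, DF = 0.840168, PV = 1.092219
  t = 2.5000: CF_t = 1.300000, DF = 0.804374, PV = 1.045686
  t = 3.0000: CF_t = 1.300000, DF = 0.770104, PV = 1.001135
  t = 3.5000: CF_t = 1.300000, DF = 0.737294, PV = 0.958483
  t = 4.0000: CF_t = 1.300000, DF = 0.705883, PV = 0.917647
  t = 4.5000: CF_t = 1.300000, DF = 0.675809, PV = 0.878552
  t = 5.0000: CF_t = 1.300000, DF = 0.647017, PV = 0.841122
  t = 5.5000: CF_t = 1.300000, DF = 0.619451, PV = 0.805287
  t = 6.0000: CF_t = 1.300000, DF = 0.593060, PV = 0.770978
  t = 6.5000: CF_t = 1.300000, DF = 0.567793, PV = 0.738131
  t = 7.0000: CF_t = 1.300000, DF = 0.543603, PV = 0.706684
  t = 7.5000: CF_t = 1.300000, DF = 0.520443, PV = 0.676576
  t = 8.0000: CF_t = 1.300000, DF = 0.498270, PV = 0.647751
  t = 8.5000: CF_t = 1.300000, DF = 0.477042, PV = 0.620154
  t = 9.0000: CF_t = 1.300000, DF = 0.456718, PV = 0.593733
  t = 9.5000: CF_t = 1.300000, DF = 0.437260, PV = 0.568438
  t = 10.0000: CF_t = 101.300000, DF = 0.418631, PV = 42.407294
Price P = sum_t PV_t = 58.846895
Macaulay numerator sum_t t * PV_t:
  t * PV_t at t = 0.5000: 0.622307
  t * PV_t at t = 1.0000: 1.191589
  t * PV_t at t = 1.5000: 1.711234
  t * PV_t at t = 2.0000: 2.184437
  t * PV_t at t = 2.5000: 2.614214
  t * PV_t at t = 3.0000: 3.003405
  t * PV_t at t = 3.5000: 3.354689
  t * PV_t at t = 4.0000: 3.670589
  t * PV_t at t = 4.5000: 3.953483
  t * PV_t at t = 5.0000: 4.205609
  t * PV_t at t = 5.5000: 4.429076
  t * PV_t at t = 6.0000: 4.625868
  t * PV_t at t = 6.5000: 4.797853
  t * PV_t at t = 7.0000: 4.946787
  t * PV_t at t = 7.5000: 5.074321
  t * PV_t at t = 8.0000: 5.182010
  t * PV_t at t = 8.5000: 5.271312
  t * PV_t at t = 9.0000: 5.343599
  t * PV_t at t = 9.5000: 5.400159
  t * PV_t at t = 10.0000: 424.072938
Macaulay duration D = (sum_t t * PV_t) / P = 495.655480 / 58.846895 = 8.422797

Answer: Macaulay duration = 8.4228 years


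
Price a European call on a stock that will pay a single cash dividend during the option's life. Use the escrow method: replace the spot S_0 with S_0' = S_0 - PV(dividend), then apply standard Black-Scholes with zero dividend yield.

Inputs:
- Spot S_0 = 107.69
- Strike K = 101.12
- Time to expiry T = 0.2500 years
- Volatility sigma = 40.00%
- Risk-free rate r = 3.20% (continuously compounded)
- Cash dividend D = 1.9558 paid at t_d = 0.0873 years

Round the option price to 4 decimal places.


Answer: Price = 11.2013

Derivation:
PV(D) = D * exp(-r * t_d) = 1.9558 * 0.99721030 = 1.95034390
S_0' = S_0 - PV(D) = 107.6900 - 1.95034390 = 105.73965610
d1 = (ln(S_0'/K) + (r + sigma^2/2)*T) / (sigma*sqrt(T)) = 0.36336034
d2 = d1 - sigma*sqrt(T) = 0.16336034
exp(-rT) = 0.99203191
N(d1) = 0.64183214; N(d2) = 0.56488264
C = S_0' * N(d1) - K * exp(-rT) * N(d2) = 105.73965610 * 0.64183214 - 101.1200 * 0.99203191 * 0.56488264 = 11.2013


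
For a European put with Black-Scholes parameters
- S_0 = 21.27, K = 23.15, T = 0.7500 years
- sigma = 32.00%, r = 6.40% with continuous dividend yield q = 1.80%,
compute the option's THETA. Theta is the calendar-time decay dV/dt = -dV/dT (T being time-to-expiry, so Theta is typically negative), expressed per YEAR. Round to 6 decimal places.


d1 = -0.0425693031; d2 = -0.3196974323
phi(d1) = 0.3985809734; exp(-qT) = 0.9865907163; exp(-rT) = 0.9531337871
Theta = -S*exp(-qT)*phi(d1)*sigma/(2*sqrt(T)) + r*K*exp(-rT)*N(-d2) - q*S*exp(-qT)*N(-d1)
N(-d1) = 0.5169775670; N(-d2) = 0.6254011468; sqrt(T) = 0.8660254038
Term 1 = -21.2700 * 0.9865907163 * 0.3985809734 * 0.3200 / (2 * 0.8660254038) = -1.5452915464
Term 2 = 0.0640 * 23.1500 * 0.9531337871 * 0.6254011468 = 0.8831683715
Term 3 = -0.0180 * 21.2700 * 0.9865907163 * 0.5169775670 = -0.1952759314
Theta = -1.5452915464 + (0.8831683715) + (-0.1952759314) = -0.857399

Answer: Theta = -0.857399


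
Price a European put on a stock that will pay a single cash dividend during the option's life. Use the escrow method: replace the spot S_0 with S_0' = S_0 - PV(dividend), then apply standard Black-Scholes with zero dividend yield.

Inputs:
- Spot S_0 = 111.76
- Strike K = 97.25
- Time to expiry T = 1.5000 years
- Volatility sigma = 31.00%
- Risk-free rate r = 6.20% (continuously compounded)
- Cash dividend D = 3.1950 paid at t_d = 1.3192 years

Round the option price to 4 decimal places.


Answer: Price = 6.8499

Derivation:
PV(D) = D * exp(-r * t_d) = 3.1950 * 0.92146508 = 2.94408092
S_0' = S_0 - PV(D) = 111.7600 - 2.94408092 = 108.81591908
d1 = (ln(S_0'/K) + (r + sigma^2/2)*T) / (sigma*sqrt(T)) = 0.73075827
d2 = d1 - sigma*sqrt(T) = 0.35108736
exp(-rT) = 0.91119350
N(-d1) = 0.23246341; N(-d2) = 0.36276141
P = K * exp(-rT) * N(-d2) - S_0' * N(-d1) = 97.2500 * 0.91119350 * 0.36276141 - 108.81591908 * 0.23246341 = 6.8499


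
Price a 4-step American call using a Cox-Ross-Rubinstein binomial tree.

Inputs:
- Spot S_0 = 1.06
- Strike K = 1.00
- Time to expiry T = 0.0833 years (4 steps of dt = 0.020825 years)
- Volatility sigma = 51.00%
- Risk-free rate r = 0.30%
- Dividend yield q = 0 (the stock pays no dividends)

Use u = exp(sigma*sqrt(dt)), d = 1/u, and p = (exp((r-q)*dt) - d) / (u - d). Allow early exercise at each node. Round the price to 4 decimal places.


Answer: Price = V(0,0) = 0.0982

Derivation:
dt = T/N = 0.020825
u = exp(sigma*sqrt(dt)) = 1.076373; d = 1/u = 0.929046
p = (exp((r-q)*dt) - d) / (u - d) = 0.482033
Discount per step: exp(-r*dt) = 0.999938
Stock lattice S(k, i) with i counting down-moves:
  k=0: S(0,0) = 1.0600
  k=1: S(1,0) = 1.1410; S(1,1) = 0.9848
  k=2: S(2,0) = 1.2281; S(2,1) = 1.0600; S(2,2) = 0.9149
  k=3: S(3,0) = 1.3219; S(3,1) = 1.1410; S(3,2) = 0.9848; S(3,3) = 0.8500
  k=4: S(4,0) = 1.4228; S(4,1) = 1.2281; S(4,2) = 1.0600; S(4,3) = 0.9149; S(4,4) = 0.7897
Terminal payoffs V(N, i) = max(S_T - K, 0):
  V(4,0) = 0.422845; V(4,1) = 0.228094; V(4,2) = 0.060000; V(4,3) = 0.000000; V(4,4) = 0.000000
Backward induction: V(k, i) = exp(-r*dt) * [p * V(k+1, i) + (1-p) * V(k+1, i+1)]; then take max(V_cont, immediate exercise) for American.
  V(3,0) = exp(-r*dt) * [p*0.422845 + (1-p)*0.228094] = 0.321951; exercise = 0.321888; V(3,0) = max -> 0.321951
  V(3,1) = exp(-r*dt) * [p*0.228094 + (1-p)*0.060000] = 0.141018; exercise = 0.140956; V(3,1) = max -> 0.141018
  V(3,2) = exp(-r*dt) * [p*0.060000 + (1-p)*0.000000] = 0.028920; exercise = 0.000000; V(3,2) = max -> 0.028920
  V(3,3) = exp(-r*dt) * [p*0.000000 + (1-p)*0.000000] = 0.000000; exercise = 0.000000; V(3,3) = max -> 0.000000
  V(2,0) = exp(-r*dt) * [p*0.321951 + (1-p)*0.141018] = 0.228219; exercise = 0.228094; V(2,0) = max -> 0.228219
  V(2,1) = exp(-r*dt) * [p*0.141018 + (1-p)*0.028920] = 0.082950; exercise = 0.060000; V(2,1) = max -> 0.082950
  V(2,2) = exp(-r*dt) * [p*0.028920 + (1-p)*0.000000] = 0.013940; exercise = 0.000000; V(2,2) = max -> 0.013940
  V(1,0) = exp(-r*dt) * [p*0.228219 + (1-p)*0.082950] = 0.152965; exercise = 0.140956; V(1,0) = max -> 0.152965
  V(1,1) = exp(-r*dt) * [p*0.082950 + (1-p)*0.013940] = 0.047202; exercise = 0.000000; V(1,1) = max -> 0.047202
  V(0,0) = exp(-r*dt) * [p*0.152965 + (1-p)*0.047202] = 0.098177; exercise = 0.060000; V(0,0) = max -> 0.098177
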